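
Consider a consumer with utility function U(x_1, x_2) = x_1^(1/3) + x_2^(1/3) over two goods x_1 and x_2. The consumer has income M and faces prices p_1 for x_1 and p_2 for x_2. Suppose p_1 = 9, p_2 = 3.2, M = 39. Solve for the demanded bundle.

MRS = MU_x_1/MU_x_2 = (x_2/x_1)^(2/3). Set equal to p_1/p_2.
Hence x_2/x_1 = (p_1/p_2)^(1/(2/3)), i.e. raised to the 1.5 power.
Substitute x_2 = (x_2/x_1)·x_1 into the budget: x_1* = M/(p_1 + p_2·(x_2/x_1)).
Numerically x_2/x_1 = 4.716706, so x_1* = 39/(9 + 3.2·4.716706) = 1.6187 and x_2* = 4.716706·1.6187 = 7.6349.

x_1* = 1.6187, x_2* = 7.6349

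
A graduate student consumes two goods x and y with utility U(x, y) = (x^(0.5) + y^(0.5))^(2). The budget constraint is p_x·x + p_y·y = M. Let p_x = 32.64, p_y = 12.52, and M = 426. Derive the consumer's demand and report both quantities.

From the CES first-order condition, (y/x)^(0.5) = p_x/p_y.
Hence y/x = (p_x/p_y)^(1/(0.5)), i.e. raised to the 2 power.
Substitute y = (y/x)·x into the budget: x* = M/(p_x + p_y·(y/x)).
Numerically y/x = 6.796599, so x* = 426/(32.64 + 12.52·6.796599) = 3.6183 and y* = 6.796599·3.6183 = 24.5924.

x* = 3.6183, y* = 24.5924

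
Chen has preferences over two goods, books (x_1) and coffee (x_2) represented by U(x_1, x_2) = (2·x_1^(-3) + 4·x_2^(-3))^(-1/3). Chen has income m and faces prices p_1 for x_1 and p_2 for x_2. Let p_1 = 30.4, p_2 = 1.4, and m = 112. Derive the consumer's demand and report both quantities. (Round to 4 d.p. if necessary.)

From the CES first-order condition, (1/2)·(x_2/x_1)^(4) = p_1/p_2.
Hence x_2/x_1 = (2·p_1/p_2)^(1/(4)), i.e. raised to the 0.25 power.
With the ratio pinned down, the budget gives x_1* = m/(p_1 + p_2·(x_2/x_1)) and x_2* = (x_2/x_1)·x_1*.
Numerically x_2/x_1 = 2.567106, so x_1* = 112/(30.4 + 1.4·2.567106) = 3.2947 and x_2* = 2.567106·3.2947 = 8.4579.

x_1* = 3.2947, x_2* = 8.4579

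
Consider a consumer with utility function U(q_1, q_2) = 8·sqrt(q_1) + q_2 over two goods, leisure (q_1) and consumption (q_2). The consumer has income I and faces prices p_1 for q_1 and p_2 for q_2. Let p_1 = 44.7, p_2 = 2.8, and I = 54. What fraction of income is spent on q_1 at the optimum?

Set MRS = p_1/p_2: 4·q_1^(−1/2) = p_1/p_2.
Solve: √q_1 = 4·p_2/p_1, so q_1*(p_1,p_2) = (4·p_2/p_1)², and q_2* = (I − p_1·q_1*)/p_2.
Plugging in: q_1* = (4·2.8/44.7)² = 0.0628, q_2* = 18.2835.
Expenditure on q_1: 44.7·0.0628 = 2.8063; share = 0.052.

share on q_1 = 0.052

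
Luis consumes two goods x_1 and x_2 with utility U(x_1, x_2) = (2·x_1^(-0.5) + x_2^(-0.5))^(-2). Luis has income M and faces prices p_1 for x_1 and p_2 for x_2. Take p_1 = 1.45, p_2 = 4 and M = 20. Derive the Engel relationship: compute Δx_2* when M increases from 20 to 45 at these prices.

With the ratio pinned down, the budget gives x_1* = M/(p_1 + p_2·(x_2/x_1)) and x_2* = (x_2/x_1)·x_1*.
Numerically x_2/x_1 = 0.320272, so x_1* = 20/(1.45 + 4·0.320272) = 7.3231 and x_2* = 0.320272·7.3231 = 2.3454.
At M' = 45: x_2* = 5.2771. Change: 5.2771 − 2.3454 = 2.9317.

Δx_2* = 2.9317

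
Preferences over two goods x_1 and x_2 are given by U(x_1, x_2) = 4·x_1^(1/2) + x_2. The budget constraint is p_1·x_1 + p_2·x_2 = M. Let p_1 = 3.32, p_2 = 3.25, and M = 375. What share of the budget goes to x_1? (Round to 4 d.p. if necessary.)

share on x_1 = 0.0339

Thus x_1* = (2·p_2/p_1)² — independent of M — with the rest of income spent on x_2.
Plugging in: x_1* = (2·3.25/3.32)² = 3.8331, x_2* = 111.469.
Expenditure on x_1: 3.32·3.8331 = 12.7259; share = 0.0339.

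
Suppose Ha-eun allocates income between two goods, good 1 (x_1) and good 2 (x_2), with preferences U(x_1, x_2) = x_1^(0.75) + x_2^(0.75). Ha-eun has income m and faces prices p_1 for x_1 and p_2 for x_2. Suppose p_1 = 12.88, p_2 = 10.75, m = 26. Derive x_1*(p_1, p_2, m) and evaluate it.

MU_x_1 ∝ x_1^(-0.25), MU_x_2 ∝ x_2^(-0.25), so MRS = (x_2/x_1)^(0.25) = p_1/p_2.
Solve for the ratio: x_2/x_1 = [p_1/p_2]^(4).
Substitute x_2 = (x_2/x_1)·x_1 into the budget: x_1* = m/(p_1 + p_2·(x_2/x_1)).
Numerically x_2/x_1 = 2.06077, so x_1* = 26/(12.88 + 10.75·2.06077) = 0.7422.

x_1* = 0.7422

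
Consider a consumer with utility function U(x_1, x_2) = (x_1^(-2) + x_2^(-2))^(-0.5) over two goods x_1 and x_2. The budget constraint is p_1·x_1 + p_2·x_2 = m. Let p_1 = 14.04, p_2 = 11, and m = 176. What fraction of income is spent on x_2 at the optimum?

share on x_2 = 0.4594

Numerically x_2/x_1 = 1.084738, so x_1* = 176/(14.04 + 11·1.084738) = 6.7765 and x_2* = 1.084738·6.7765 = 7.3507.
Expenditure on x_2: 11·7.3507 = 80.858; share = 0.4594.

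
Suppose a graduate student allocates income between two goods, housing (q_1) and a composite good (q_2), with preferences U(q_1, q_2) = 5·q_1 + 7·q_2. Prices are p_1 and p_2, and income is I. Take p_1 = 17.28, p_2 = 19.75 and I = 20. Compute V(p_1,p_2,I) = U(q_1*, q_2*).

q_2 gives more utility per dollar, so spend all income on q_2: q_2* = I/p_2, q_1* = 0.
Numerically: q_1* = 0, q_2* = 1.0127.
Utility at the optimum: U(0, 1.0127) = 7.0886.

V = 7.0886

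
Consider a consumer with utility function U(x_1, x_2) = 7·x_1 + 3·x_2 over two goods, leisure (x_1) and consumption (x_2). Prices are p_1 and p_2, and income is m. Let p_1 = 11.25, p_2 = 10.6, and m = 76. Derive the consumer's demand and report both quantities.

x_1* = 6.7556, x_2* = 0

Perfect substitutes: compare marginal utility per dollar. 7/p_1 vs 3/p_2 → 0.6222 vs 0.283.
x_1 gives more utility per dollar, so spend all income on x_1: x_1* = m/p_1, x_2* = 0.
Numerically: x_1* = 6.7556, x_2* = 0.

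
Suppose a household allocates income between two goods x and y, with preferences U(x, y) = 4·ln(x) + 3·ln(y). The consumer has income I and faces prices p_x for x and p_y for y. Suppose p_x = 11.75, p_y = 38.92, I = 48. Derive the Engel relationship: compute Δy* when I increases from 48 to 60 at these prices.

Δy* = 0.1321

MU_x/MU_y = (4·y)/(3·x); tangency sets this equal to p_x/p_y.
So 4·p_y·y = 3·p_x·x; combined with the budget, a share 4/7 of income goes to x.
Demand: x*(p_x,p_y,I) = 4/7·I/p_x and y* = 3/7·I/p_y.
At p_x=11.75, p_y=38.92, I=48: y* = 3/7·48/38.92 = 0.5286.
At I' = 60: y* = 0.6607. Change: 0.6607 − 0.5286 = 0.1321.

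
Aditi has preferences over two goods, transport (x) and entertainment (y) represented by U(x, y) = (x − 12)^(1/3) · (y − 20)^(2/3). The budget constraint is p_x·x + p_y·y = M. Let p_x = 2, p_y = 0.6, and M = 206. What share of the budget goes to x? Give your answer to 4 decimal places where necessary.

share on x = 0.3916

This is Cobb-Douglas in (x−12, y−20): tangency gives 1/3·p_y·(y−20) = 2/3·p_x·(x−12).
After buying the subsistence bundle (12, 20), a share 1/3 of the remaining income goes to x: x* = 12 + 1/3·(M − 12p_x − 20p_y)/p_x.
Discretionary income = 206 − 12·2 − 20·0.6 = 170; x* = 12 + 1/3·170/2 = 40.3333; y* = 20 + 2/3·170/0.6 = 208.8889.
Expenditure on x: 2·40.3333 = 80.6667; share = 0.3916.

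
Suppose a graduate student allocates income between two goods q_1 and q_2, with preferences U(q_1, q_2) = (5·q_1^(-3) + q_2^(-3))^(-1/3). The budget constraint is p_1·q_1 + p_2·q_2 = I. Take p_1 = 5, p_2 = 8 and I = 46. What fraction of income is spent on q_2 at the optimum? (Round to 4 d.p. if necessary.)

share on q_2 = 0.4875

MU_q_1 ∝ 5·q_1^(-4), MU_q_2 ∝ q_2^(-4), so MRS = 5·(q_2/q_1)^(4) = p_1/p_2.
Hence q_2/q_1 = ((1/5)·p_1/p_2)^(1/(4)), i.e. raised to the 0.25 power.
Substitute q_2 = (q_2/q_1)·q_1 into the budget: q_1* = I/(p_1 + p_2·(q_2/q_1)).
Numerically q_2/q_1 = 0.594604, so q_1* = 46/(5 + 8·0.594604) = 4.7146 and q_2* = 0.594604·4.7146 = 2.8033.
Expenditure on q_2: 8·2.8033 = 22.4268; share = 0.4875.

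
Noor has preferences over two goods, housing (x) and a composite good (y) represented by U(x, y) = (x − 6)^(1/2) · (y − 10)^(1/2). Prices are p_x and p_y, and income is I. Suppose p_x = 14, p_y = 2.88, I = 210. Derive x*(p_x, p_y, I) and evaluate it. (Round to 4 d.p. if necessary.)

x* = 9.4714

MRS = (y−10)/(x−6). Tangency with p_x/p_y gives y−10 = (p_x/p_y)·(x−6).
Substituting into the budget: x* = 6 + 0.5·(I − 6·p_x − 10·p_y)/p_x, and y* = 10 + 0.5·(…)/p_y.
Discretionary income = 210 − 6·14 − 10·2.88 = 97.2; x* = 6 + 0.5·97.2/14 = 9.4714.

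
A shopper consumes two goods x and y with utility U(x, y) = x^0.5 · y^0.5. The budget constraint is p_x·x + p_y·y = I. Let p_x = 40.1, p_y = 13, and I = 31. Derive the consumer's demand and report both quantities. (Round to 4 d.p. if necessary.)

x* = 0.3865, y* = 1.1923

Tangency: MRS = y/x = p_x/p_y.
Rearranging, p_y·y = p_x·x. Substituting into the budget gives p_x·x·(1 + 1) = I.
Demand: x*(p_x,p_y,I) = 0.5·I/p_x and y* = 0.5·I/p_y.
At p_x=40.1, p_y=13, I=31: x* = 0.5·31/40.1 = 0.3865, y* = 1.1923.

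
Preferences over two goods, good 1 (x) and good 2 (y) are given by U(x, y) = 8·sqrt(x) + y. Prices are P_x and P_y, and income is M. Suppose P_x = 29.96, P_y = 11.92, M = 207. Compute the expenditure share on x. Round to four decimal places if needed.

share on x = 0.3666

MU_x = 4/√x, MU_y = 1. Tangency: 4/√x = P_x/P_y.
Thus x* = (4·P_y/P_x)² — independent of M — with the rest of income spent on y.
Plugging in: x* = (4·11.92/29.96)² = 2.5327, y* = 11.
Expenditure on x: 29.96·2.5327 = 75.8806; share = 0.3666.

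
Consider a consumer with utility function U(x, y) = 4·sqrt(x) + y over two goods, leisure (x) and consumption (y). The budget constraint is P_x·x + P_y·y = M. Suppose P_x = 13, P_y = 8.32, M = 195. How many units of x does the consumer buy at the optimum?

x* = 1.6384

MU_x = 2/√x, MU_y = 1. Tangency: 2/√x = P_x/P_y.
Thus x* = (2·P_y/P_x)² — independent of M — with the rest of income spent on y.
Plugging in: x* = (2·8.32/13)² = 1.6384.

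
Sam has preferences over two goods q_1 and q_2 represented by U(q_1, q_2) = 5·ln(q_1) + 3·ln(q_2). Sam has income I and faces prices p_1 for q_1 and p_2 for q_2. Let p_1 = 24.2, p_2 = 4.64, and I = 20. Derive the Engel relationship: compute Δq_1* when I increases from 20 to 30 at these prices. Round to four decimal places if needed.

Δq_1* = 0.2583

Demand: q_1*(p_1,p_2,I) = 0.625·I/p_1 and q_2* = 0.375·I/p_2.
At p_1=24.2, p_2=4.64, I=20: q_1* = 0.625·20/24.2 = 0.5165.
At I' = 30: q_1* = 0.7748. Change: 0.7748 − 0.5165 = 0.2583.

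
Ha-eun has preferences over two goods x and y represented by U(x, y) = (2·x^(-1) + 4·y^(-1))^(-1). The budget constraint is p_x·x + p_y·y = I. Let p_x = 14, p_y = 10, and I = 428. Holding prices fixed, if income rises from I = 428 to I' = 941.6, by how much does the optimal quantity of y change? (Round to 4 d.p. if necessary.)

Δy* = 27.9638

From the CES first-order condition, (1/2)·(y/x)^(2) = p_x/p_y.
Solve for the ratio: y/x = [2·p_x/p_y]^(0.5).
Substitute y = (y/x)·x into the budget: x* = I/(p_x + p_y·(y/x)).
Numerically y/x = 1.67332, so x* = 428/(14 + 10·1.67332) = 13.9263 and y* = 1.67332·13.9263 = 23.3032.
At I' = 941.6: y* = 51.267. Change: 51.267 − 23.3032 = 27.9638.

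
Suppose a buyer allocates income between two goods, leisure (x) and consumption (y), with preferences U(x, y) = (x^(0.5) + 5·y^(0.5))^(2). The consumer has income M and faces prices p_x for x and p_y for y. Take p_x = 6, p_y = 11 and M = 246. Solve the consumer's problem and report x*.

Substitute y = (y/x)·x into the budget: x* = M/(p_x + p_y·(y/x)).
Numerically y/x = 7.438017, so x* = 246/(6 + 11·7.438017) = 2.8012.

x* = 2.8012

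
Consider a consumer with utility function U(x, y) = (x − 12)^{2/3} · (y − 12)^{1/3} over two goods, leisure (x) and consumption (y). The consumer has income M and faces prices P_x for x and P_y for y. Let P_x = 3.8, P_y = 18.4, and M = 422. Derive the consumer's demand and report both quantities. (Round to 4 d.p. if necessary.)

Let x' = x−12, y' = y−12. MRS = 2·y'/x' = P_x/P_y.
Substituting into the budget: x* = 12 + 2/3·(M − 12·P_x − 12·P_y)/P_x, and y* = 12 + 1/3·(…)/P_y.
Discretionary income = 422 − 12·3.8 − 12·18.4 = 155.6; x* = 12 + 2/3·155.6/3.8 = 39.2982; y* = 12 + 1/3·155.6/18.4 = 14.8188.

x* = 39.2982, y* = 14.8188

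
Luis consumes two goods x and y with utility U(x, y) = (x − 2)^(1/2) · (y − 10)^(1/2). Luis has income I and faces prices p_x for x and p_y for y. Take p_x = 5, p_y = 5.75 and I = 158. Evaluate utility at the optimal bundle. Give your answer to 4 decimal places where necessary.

V = 8.4392

Let x' = x−2, y' = y−10. MRS = y'/x' = p_x/p_y.
After buying the subsistence bundle (2, 10), a share 0.5 of the remaining income goes to x: x* = 2 + 0.5·(I − 2p_x − 10p_y)/p_x.
Discretionary income = 158 − 2·5 − 10·5.75 = 90.5; x* = 2 + 0.5·90.5/5 = 11.05; y* = 10 + 0.5·90.5/5.75 = 17.8696.
Utility at the optimum: U(11.05, 17.8696) = 8.4392.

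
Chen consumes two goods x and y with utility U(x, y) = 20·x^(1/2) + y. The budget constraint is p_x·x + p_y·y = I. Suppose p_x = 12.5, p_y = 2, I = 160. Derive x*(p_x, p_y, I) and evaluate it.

MU_x = 10/√x, MU_y = 1. Tangency: 10/√x = p_x/p_y.
Solve: √x = 10·p_y/p_x, so x*(p_x,p_y) = (10·p_y/p_x)², and y* = (I − p_x·x*)/p_y.
Plugging in: x* = (10·2/12.5)² = 2.56.

x* = 2.56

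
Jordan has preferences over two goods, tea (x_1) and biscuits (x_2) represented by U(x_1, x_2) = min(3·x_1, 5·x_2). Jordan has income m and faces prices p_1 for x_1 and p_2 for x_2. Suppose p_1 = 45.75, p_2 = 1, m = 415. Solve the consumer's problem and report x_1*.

x_1* = 8.9536

Demand: x_1*(p_1,p_2,m) = 5·m/(5·p_1 + 3·p_2), x_2* = 3·m/(5·p_1 + 3·p_2).
Here 5·45.75 + 3·1 = 231.75, giving x_1* = 8.9536.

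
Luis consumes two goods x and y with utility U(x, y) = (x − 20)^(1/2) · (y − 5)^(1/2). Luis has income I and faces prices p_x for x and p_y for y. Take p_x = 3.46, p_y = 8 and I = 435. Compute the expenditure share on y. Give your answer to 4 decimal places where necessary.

Let x' = x−20, y' = y−5. MRS = y'/x' = p_x/p_y.
After buying the subsistence bundle (20, 5), a share 0.5 of the remaining income goes to x: x* = 20 + 0.5·(I − 20p_x − 5p_y)/p_x.
Discretionary income = 435 − 20·3.46 − 5·8 = 325.8; x* = 20 + 0.5·325.8/3.46 = 67.0809; y* = 5 + 0.5·325.8/8 = 25.3625.
Expenditure on y: 8·25.3625 = 202.9; share = 0.4664.

share on y = 0.4664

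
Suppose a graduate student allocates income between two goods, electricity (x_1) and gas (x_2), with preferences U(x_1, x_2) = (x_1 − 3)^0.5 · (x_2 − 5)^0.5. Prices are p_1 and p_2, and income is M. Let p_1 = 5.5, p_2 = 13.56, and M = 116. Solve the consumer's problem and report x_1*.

x_1* = 5.8818

Let x_1' = x_1−3, x_2' = x_2−5. MRS = x_2'/x_1' = p_1/p_2.
After buying the subsistence bundle (3, 5), a share 0.5 of the remaining income goes to x_1: x_1* = 3 + 0.5·(M − 3p_1 − 5p_2)/p_1.
Discretionary income = 116 − 3·5.5 − 5·13.56 = 31.7; x_1* = 3 + 0.5·31.7/5.5 = 5.8818.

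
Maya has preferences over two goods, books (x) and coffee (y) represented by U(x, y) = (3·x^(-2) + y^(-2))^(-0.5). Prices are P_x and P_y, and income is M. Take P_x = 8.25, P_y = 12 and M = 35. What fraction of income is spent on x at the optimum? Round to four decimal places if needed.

share on x = 0.5291

From the CES first-order condition, 3·(y/x)^(3) = P_x/P_y.
Solve for the ratio: y/x = [(1/3)·P_x/P_y]^(1/3).
With the ratio pinned down, the budget gives x* = M/(P_x + P_y·(y/x)) and y* = (y/x)·x*.
Numerically y/x = 0.611952, so x* = 35/(8.25 + 12·0.611952) = 2.2445 and y* = 0.611952·2.2445 = 1.3735.
Expenditure on x: 8.25·2.2445 = 18.5174; share = 0.5291.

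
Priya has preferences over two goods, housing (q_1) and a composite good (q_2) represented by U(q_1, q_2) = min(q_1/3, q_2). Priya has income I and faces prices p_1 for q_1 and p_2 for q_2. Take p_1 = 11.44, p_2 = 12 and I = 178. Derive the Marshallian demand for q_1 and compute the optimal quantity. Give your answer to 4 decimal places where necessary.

Leontief preferences: the optimum is at the kink where q_1/3 = q_2/1, i.e. q_2 = (1/3)·q_1.
Budget: p_1·q_1 + p_2·(1/3)·q_1 = I, so (3·p_1 + p_2)·q_1 = 3·I.
Demand: q_1*(p_1,p_2,I) = 3·I/(3·p_1 + p_2), q_2* = I/(3·p_1 + p_2).
Here 3·11.44 + 12 = 46.32, giving q_1* = 11.5285.

q_1* = 11.5285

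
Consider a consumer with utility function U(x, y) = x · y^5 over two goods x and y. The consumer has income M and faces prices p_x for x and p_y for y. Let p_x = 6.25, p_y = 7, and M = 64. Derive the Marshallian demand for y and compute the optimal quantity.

y* = 7.619

The MRS is (1/5)·y/x. Set MRS = p_x/p_y.
So p_y·y = 5·p_x·x; combined with the budget, a share 1/6 of income goes to x.
Demand: x*(p_x,p_y,M) = 1/6·M/p_x and y* = 5/6·M/p_y.
At p_x=6.25, p_y=7, M=64: y* = 5/6·64/7 = 7.619.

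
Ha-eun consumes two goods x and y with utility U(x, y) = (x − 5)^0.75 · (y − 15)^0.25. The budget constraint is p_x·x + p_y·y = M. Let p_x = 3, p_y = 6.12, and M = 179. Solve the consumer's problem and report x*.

This is Cobb-Douglas in (x−5, y−15): tangency gives 0.75·p_y·(y−15) = 0.25·p_x·(x−5).
After buying the subsistence bundle (5, 15), a share 0.75 of the remaining income goes to x: x* = 5 + 0.75·(M − 5p_x − 15p_y)/p_x.
Discretionary income = 179 − 5·3 − 15·6.12 = 72.2; x* = 5 + 0.75·72.2/3 = 23.05.

x* = 23.05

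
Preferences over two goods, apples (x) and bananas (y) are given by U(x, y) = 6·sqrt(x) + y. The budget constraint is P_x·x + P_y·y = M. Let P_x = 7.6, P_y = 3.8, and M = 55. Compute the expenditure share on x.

share on x = 0.3109

MU_x = 3/√x, MU_y = 1. Tangency: 3/√x = P_x/P_y.
Solve: √x = 3·P_y/P_x, so x*(P_x,P_y) = (3·P_y/P_x)², and y* = (M − P_x·x*)/P_y.
Plugging in: x* = (3·3.8/7.6)² = 2.25, y* = 9.9737.
Expenditure on x: 7.6·2.25 = 17.1; share = 0.3109.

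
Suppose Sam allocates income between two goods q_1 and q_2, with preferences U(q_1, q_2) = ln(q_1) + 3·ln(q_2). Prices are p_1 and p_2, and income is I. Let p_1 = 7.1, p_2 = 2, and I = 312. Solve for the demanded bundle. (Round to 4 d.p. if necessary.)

MU_q_1/MU_q_2 = (q_2)/(3·q_1); tangency sets this equal to p_1/p_2.
So p_2·q_2 = 3·p_1·q_1; combined with the budget, a share 0.25 of income goes to q_1.
Demand: q_1*(p_1,p_2,I) = 0.25·I/p_1 and q_2* = 0.75·I/p_2.
At p_1=7.1, p_2=2, I=312: q_1* = 0.25·312/7.1 = 10.9859, q_2* = 117.

q_1* = 10.9859, q_2* = 117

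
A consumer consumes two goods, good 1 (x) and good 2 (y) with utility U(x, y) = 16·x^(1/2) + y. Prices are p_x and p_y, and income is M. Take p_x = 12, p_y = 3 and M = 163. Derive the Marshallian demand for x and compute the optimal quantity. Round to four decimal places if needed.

Utility is quasi-linear in y; the FOC for x is 8/√x = p_x/p_y.
Solve: √x = 8·p_y/p_x, so x*(p_x,p_y) = (8·p_y/p_x)², and y* = (M − p_x·x*)/p_y.
Plugging in: x* = (8·3/12)² = 4.

x* = 4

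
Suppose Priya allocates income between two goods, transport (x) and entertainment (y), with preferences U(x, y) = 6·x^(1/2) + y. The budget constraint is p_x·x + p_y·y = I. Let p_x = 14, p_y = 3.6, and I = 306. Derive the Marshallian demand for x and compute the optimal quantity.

x* = 0.5951

Plugging in: x* = (3·3.6/14)² = 0.5951.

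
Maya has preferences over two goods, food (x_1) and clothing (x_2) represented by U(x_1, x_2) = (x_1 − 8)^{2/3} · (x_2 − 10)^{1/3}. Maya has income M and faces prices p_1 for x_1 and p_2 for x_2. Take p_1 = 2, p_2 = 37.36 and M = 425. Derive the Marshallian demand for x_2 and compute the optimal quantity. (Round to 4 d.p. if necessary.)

x_2* = 10.3158

This is Cobb-Douglas in (x_1−8, x_2−10): tangency gives 2/3·p_2·(x_2−10) = 1/3·p_1·(x_1−8).
After buying the subsistence bundle (8, 10), a share 2/3 of the remaining income goes to x_1: x_1* = 8 + 2/3·(M − 8p_1 − 10p_2)/p_1.
Discretionary income = 425 − 8·2 − 10·37.36 = 35.4; x_2* = 10 + 1/3·35.4/37.36 = 10.3158.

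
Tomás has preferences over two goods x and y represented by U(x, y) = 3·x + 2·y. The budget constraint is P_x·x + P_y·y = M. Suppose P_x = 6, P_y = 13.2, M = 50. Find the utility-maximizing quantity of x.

x* = 8.3333

x gives more utility per dollar, so spend all income on x: x* = M/P_x, y* = 0.
Numerically: x* = 8.3333, y* = 0.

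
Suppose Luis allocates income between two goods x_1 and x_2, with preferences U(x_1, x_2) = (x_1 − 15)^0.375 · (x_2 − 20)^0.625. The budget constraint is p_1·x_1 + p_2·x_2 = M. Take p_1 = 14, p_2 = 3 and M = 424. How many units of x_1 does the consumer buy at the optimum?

x_1* = 19.125

This is Cobb-Douglas in (x_1−15, x_2−20): tangency gives 0.375·p_2·(x_2−20) = 0.625·p_1·(x_1−15).
Substituting into the budget: x_1* = 15 + 0.375·(M − 15·p_1 − 20·p_2)/p_1, and x_2* = 20 + 0.625·(…)/p_2.
Discretionary income = 424 − 15·14 − 20·3 = 154; x_1* = 15 + 0.375·154/14 = 19.125.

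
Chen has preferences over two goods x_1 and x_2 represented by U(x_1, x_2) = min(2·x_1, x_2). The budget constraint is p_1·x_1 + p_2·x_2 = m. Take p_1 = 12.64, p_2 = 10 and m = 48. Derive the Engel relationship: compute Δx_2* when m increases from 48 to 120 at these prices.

Leontief preferences: the optimum is at the kink where x_1/1 = x_2/2, i.e. x_2 = 2·x_1.
Budget: p_1·x_1 + p_2·2·x_1 = m, so (p_1 + 2·p_2)·x_1 = m.
Demand: x_1*(p_1,p_2,m) = m/(p_1 + 2·p_2), x_2* = 2·m/(p_1 + 2·p_2).
Here 12.64 + 2·10 = 32.64, giving x_2* = 2.9412.
At m' = 120: x_2* = 7.3529. Change: 7.3529 − 2.9412 = 4.4118.

Δx_2* = 4.4118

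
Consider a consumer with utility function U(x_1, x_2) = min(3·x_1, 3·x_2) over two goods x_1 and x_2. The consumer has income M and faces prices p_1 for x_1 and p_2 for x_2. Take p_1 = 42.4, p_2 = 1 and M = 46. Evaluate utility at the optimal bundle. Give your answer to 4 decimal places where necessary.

V = 3.1797

Leontief preferences: the optimum is at the kink where x_1/3 = x_2/3, i.e. x_2 = x_1.
Budget: p_1·x_1 + p_2·x_1 = M, so (3·p_1 + 3·p_2)·x_1 = 3·M.
Demand: x_1*(p_1,p_2,M) = 3·M/(3·p_1 + 3·p_2), x_2* = 3·M/(3·p_1 + 3·p_2).
Here 3·42.4 + 3·1 = 130.2, giving x_1* = 1.0599 and x_2* = 1.0599.
Utility at the optimum: U(1.0599, 1.0599) = 3.1797.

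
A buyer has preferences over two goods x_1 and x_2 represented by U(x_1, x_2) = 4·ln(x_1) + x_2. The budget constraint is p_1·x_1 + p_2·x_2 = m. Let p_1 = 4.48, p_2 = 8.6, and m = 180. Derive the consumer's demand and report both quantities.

MU_x_1 = 4/x_1, MU_x_2 = 1. Tangency: 4/x_1 = p_1/p_2.
So x_1*(p_1,p_2) = 4·p_2/p_1, independent of income; and x_2* = (m − 4·p_2)/p_2.
At the given prices: x_1* = 4·8.6/4.48 = 7.6786, and x_2* = 16.9302.

x_1* = 7.6786, x_2* = 16.9302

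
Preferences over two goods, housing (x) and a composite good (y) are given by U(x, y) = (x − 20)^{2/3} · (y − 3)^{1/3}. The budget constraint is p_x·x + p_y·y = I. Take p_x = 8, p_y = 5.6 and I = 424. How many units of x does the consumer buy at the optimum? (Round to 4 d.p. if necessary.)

Substituting into the budget: x* = 20 + 2/3·(I − 20·p_x − 3·p_y)/p_x, and y* = 3 + 1/3·(…)/p_y.
Discretionary income = 424 − 20·8 − 3·5.6 = 247.2; x* = 20 + 2/3·247.2/8 = 40.6.

x* = 40.6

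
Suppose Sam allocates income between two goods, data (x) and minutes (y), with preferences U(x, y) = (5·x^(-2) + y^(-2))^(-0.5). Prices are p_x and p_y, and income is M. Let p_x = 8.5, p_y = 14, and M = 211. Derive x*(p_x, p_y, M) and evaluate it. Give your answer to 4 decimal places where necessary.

From the CES first-order condition, 5·(y/x)^(3) = p_x/p_y.
Hence y/x = ((1/5)·p_x/p_y)^(1/(3)), i.e. raised to the 1/3 power.
With the ratio pinned down, the budget gives x* = M/(p_x + p_y·(y/x)) and y* = (y/x)·x*.
Numerically y/x = 0.495192, so x* = 211/(8.5 + 14·0.495192) = 13.6723.

x* = 13.6723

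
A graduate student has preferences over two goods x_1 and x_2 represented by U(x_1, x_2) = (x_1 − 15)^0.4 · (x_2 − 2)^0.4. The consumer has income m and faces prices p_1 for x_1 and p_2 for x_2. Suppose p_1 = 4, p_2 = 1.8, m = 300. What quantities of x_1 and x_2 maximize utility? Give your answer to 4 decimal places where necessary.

x_1* = 44.55, x_2* = 67.6667

Let x_1' = x_1−15, x_2' = x_2−2. MRS = x_2'/x_1' = p_1/p_2.
Substituting into the budget: x_1* = 15 + 0.5·(m − 15·p_1 − 2·p_2)/p_1, and x_2* = 2 + 0.5·(…)/p_2.
Discretionary income = 300 − 15·4 − 2·1.8 = 236.4; x_1* = 15 + 0.5·236.4/4 = 44.55; x_2* = 2 + 0.5·236.4/1.8 = 67.6667.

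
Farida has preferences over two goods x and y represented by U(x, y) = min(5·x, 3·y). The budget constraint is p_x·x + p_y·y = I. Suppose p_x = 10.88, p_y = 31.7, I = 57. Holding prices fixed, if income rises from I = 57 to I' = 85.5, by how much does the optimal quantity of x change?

With perfect complements, no substitution: consume in ratio x:y = 3:5.
Budget: p_x·x + p_y·(5/3)·x = I, so (3·p_x + 5·p_y)·x = 3·I.
Demand: x*(p_x,p_y,I) = 3·I/(3·p_x + 5·p_y), y* = 5·I/(3·p_x + 5·p_y).
Here 3·10.88 + 5·31.7 = 191.14, giving x* = 0.8946.
At I' = 85.5: x* = 1.3419. Change: 1.3419 − 0.8946 = 0.4473.

Δx* = 0.4473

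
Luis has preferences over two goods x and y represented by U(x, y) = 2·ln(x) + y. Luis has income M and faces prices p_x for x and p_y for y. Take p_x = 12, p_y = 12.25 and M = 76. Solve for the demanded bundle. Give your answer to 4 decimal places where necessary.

x* = 2.0417, y* = 4.2041

MU_x = 2/x, MU_y = 1. Tangency: 2/x = p_x/p_y.
So x*(p_x,p_y) = 2·p_y/p_x, independent of income; and y* = (M − 2·p_y)/p_y.
At the given prices: x* = 2·12.25/12 = 2.0417, and y* = 4.2041.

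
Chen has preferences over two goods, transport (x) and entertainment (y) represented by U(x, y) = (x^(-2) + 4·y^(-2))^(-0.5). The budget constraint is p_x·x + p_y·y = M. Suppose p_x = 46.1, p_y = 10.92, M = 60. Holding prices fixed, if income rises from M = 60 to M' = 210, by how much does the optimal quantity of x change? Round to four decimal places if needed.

With the ratio pinned down, the budget gives x* = M/(p_x + p_y·(y/x)) and y* = (y/x)·x*.
Numerically y/x = 2.565544, so x* = 60/(46.1 + 10.92·2.565544) = 0.8095.
At M' = 210: x* = 2.8334. Change: 2.8334 − 0.8095 = 2.0239.

Δx* = 2.0239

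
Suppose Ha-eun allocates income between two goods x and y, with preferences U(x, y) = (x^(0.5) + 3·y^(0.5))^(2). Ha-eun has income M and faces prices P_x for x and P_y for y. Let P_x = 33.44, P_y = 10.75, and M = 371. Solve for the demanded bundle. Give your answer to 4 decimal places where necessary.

x* = 0.3826, y* = 33.3214

MRS = MU_x/MU_y = (1/3)·(y/x)^(0.5). Set equal to P_x/P_y.
Solve for the ratio: y/x = [3·P_x/P_y]^(2).
With the ratio pinned down, the budget gives x* = M/(P_x + P_y·(y/x)) and y* = (y/x)·x*.
Numerically y/x = 87.08796, so x* = 371/(33.44 + 10.75·87.08796) = 0.3826 and y* = 87.08796·0.3826 = 33.3214.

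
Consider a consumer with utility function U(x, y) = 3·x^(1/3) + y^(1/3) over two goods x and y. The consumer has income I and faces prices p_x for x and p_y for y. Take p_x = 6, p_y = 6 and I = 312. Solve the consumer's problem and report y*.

From the CES first-order condition, 3·(y/x)^(2/3) = p_x/p_y.
Solve for the ratio: y/x = [(1/3)·p_x/p_y]^(1.5).
With the ratio pinned down, the budget gives x* = I/(p_x + p_y·(y/x)) and y* = (y/x)·x*.
Numerically y/x = 0.19245, so x* = 312/(6 + 6·0.19245) = 43.6077 and y* = 0.19245·43.6077 = 8.3923.

y* = 8.3923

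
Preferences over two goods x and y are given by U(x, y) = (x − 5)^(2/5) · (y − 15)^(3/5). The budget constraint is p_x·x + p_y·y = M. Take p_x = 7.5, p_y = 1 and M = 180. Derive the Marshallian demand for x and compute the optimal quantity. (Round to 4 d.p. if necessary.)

x* = 11.8

Let x' = x−5, y' = y−15. MRS = (2/3)·y'/x' = p_x/p_y.
Substituting into the budget: x* = 5 + 0.4·(M − 5·p_x − 15·p_y)/p_x, and y* = 15 + 0.6·(…)/p_y.
Discretionary income = 180 − 5·7.5 − 15·1 = 127.5; x* = 5 + 0.4·127.5/7.5 = 11.8.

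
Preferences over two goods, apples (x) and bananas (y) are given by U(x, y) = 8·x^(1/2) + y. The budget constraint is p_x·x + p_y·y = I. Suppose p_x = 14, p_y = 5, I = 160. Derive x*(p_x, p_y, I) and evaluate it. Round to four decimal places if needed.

x* = 2.0408

Utility is quasi-linear in y; the FOC for x is 4/√x = p_x/p_y.
Solve: √x = 4·p_y/p_x, so x*(p_x,p_y) = (4·p_y/p_x)², and y* = (I − p_x·x*)/p_y.
Plugging in: x* = (4·5/14)² = 2.0408.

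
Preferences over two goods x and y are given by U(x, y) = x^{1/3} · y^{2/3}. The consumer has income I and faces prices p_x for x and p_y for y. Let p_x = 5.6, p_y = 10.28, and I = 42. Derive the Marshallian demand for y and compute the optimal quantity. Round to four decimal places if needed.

y* = 2.7237

The MRS is (1/2)·y/x. Set MRS = p_x/p_y.
So 1/3·p_y·y = 2/3·p_x·x; combined with the budget, a share 1/3 of income goes to x.
Demand: x*(p_x,p_y,I) = 1/3·I/p_x and y* = 2/3·I/p_y.
At p_x=5.6, p_y=10.28, I=42: y* = 2/3·42/10.28 = 2.7237.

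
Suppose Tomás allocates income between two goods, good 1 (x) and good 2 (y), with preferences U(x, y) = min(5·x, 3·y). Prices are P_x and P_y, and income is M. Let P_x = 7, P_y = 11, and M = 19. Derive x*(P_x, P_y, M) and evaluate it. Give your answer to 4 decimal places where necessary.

Leontief preferences: the optimum is at the kink where x/3 = y/5, i.e. y = (5/3)·x.
Budget: P_x·x + P_y·(5/3)·x = M, so (3·P_x + 5·P_y)·x = 3·M.
Demand: x*(P_x,P_y,M) = 3·M/(3·P_x + 5·P_y), y* = 5·M/(3·P_x + 5·P_y).
Here 3·7 + 5·11 = 76, giving x* = 0.75.

x* = 0.75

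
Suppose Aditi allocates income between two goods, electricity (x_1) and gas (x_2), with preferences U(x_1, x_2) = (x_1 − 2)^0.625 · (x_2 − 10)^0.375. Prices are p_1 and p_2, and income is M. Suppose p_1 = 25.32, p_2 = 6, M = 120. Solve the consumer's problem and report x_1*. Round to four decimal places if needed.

Let x_1' = x_1−2, x_2' = x_2−10. MRS = (5/3)·x_2'/x_1' = p_1/p_2.
Substituting into the budget: x_1* = 2 + 0.625·(M − 2·p_1 − 10·p_2)/p_1, and x_2* = 10 + 0.375·(…)/p_2.
Discretionary income = 120 − 2·25.32 − 10·6 = 9.36; x_1* = 2 + 0.625·9.36/25.32 = 2.231.

x_1* = 2.231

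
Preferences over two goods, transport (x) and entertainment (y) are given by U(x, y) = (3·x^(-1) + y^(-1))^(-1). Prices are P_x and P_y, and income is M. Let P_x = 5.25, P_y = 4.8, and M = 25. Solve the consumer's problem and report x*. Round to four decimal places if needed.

MU_x ∝ 3·x^(-2), MU_y ∝ y^(-2), so MRS = 3·(y/x)^(2) = P_x/P_y.
Solve for the ratio: y/x = [(1/3)·P_x/P_y]^(0.5).
With the ratio pinned down, the budget gives x* = M/(P_x + P_y·(y/x)) and y* = (y/x)·x*.
Numerically y/x = 0.603807, so x* = 25/(5.25 + 4.8·0.603807) = 3.0681.

x* = 3.0681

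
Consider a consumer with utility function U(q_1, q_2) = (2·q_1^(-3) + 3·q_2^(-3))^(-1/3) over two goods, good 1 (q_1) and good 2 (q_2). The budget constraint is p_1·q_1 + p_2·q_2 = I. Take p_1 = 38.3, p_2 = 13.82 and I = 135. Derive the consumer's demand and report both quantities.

q_1* = 2.3262, q_2* = 3.3216

MU_q_1 ∝ 2·q_1^(-4), MU_q_2 ∝ 3·q_2^(-4), so MRS = (2/3)·(q_2/q_1)^(4) = p_1/p_2.
Hence q_2/q_1 = ((3/2)·p_1/p_2)^(1/(4)), i.e. raised to the 0.25 power.
Substitute q_2 = (q_2/q_1)·q_1 into the budget: q_1* = I/(p_1 + p_2·(q_2/q_1)).
Numerically q_2/q_1 = 1.427892, so q_1* = 135/(38.3 + 13.82·1.427892) = 2.3262 and q_2* = 1.427892·2.3262 = 3.3216.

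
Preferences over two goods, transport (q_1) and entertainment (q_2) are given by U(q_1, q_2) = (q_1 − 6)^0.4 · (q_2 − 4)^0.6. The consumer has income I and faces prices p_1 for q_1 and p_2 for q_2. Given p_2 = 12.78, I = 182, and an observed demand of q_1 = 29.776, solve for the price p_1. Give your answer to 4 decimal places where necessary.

p_1 = 2

This is Cobb-Douglas in (q_1−6, q_2−4): tangency gives 0.4·p_2·(q_2−4) = 0.6·p_1·(q_1−6).
Substituting into the budget: q_1* = 6 + 0.4·(I − 6·p_1 − 4·p_2)/p_1, and q_2* = 4 + 0.6·(…)/p_2.
Set q_1* = 29.776 in the demand function and solve for p_1: p_1 = 2.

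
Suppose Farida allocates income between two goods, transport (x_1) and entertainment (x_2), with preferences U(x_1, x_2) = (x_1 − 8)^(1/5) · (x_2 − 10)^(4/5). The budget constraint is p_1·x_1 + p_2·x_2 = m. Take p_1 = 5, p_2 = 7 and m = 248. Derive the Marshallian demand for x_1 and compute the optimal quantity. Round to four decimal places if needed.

x_1* = 13.52

MRS = (1/4)·(x_2−10)/(x_1−8). Tangency with p_1/p_2 gives x_2−10 = 4·(p_1/p_2)·(x_1−8).
Substituting into the budget: x_1* = 8 + 0.2·(m − 8·p_1 − 10·p_2)/p_1, and x_2* = 10 + 0.8·(…)/p_2.
Discretionary income = 248 − 8·5 − 10·7 = 138; x_1* = 8 + 0.2·138/5 = 13.52.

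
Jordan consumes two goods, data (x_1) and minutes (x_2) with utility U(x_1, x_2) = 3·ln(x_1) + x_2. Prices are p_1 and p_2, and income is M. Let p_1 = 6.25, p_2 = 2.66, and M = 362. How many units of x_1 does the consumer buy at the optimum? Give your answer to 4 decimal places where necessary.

Set MRS = p_1/p_2: (3/x_1)/1 = p_1/p_2.
So x_1*(p_1,p_2) = 3·p_2/p_1, independent of income; and x_2* = (M − 3·p_2)/p_2.
At the given prices: x_1* = 3·2.66/6.25 = 1.2768.

x_1* = 1.2768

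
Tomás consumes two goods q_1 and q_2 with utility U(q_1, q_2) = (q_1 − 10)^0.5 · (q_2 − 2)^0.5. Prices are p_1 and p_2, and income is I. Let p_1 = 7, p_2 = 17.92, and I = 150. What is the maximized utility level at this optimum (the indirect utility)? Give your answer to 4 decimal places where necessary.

V = 1.9714

This is Cobb-Douglas in (q_1−10, q_2−2): tangency gives 0.5·p_2·(q_2−2) = 0.5·p_1·(q_1−10).
Substituting into the budget: q_1* = 10 + 0.5·(I − 10·p_1 − 2·p_2)/p_1, and q_2* = 2 + 0.5·(…)/p_2.
Discretionary income = 150 − 10·7 − 2·17.92 = 44.16; q_1* = 10 + 0.5·44.16/7 = 13.1543; q_2* = 2 + 0.5·44.16/17.92 = 3.2321.
Utility at the optimum: U(13.1543, 3.2321) = 1.9714.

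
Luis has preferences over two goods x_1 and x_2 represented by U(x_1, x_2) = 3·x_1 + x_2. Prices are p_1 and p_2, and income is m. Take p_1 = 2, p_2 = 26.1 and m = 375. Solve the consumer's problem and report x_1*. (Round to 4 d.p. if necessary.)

Linear utility — the consumer picks whichever good has higher MU/price: 3/2 = 1.5 vs 1/26.1 = 0.0383.
x_1 gives more utility per dollar, so spend all income on x_1: x_1* = m/p_1, x_2* = 0.
Numerically: x_1* = 187.5, x_2* = 0.

x_1* = 187.5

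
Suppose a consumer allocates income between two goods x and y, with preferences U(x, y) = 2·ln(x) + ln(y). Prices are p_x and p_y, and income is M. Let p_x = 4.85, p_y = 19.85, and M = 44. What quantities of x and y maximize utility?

x* = 6.0481, y* = 0.7389

MU_x/MU_y = (2·y)/(x); tangency sets this equal to p_x/p_y.
Rearranging, p_y·y = (1/2)·p_x·x. Substituting into the budget gives p_x·x·(1 + (1/2)) = M.
Demand: x*(p_x,p_y,M) = 2/3·M/p_x and y* = 1/3·M/p_y.
At p_x=4.85, p_y=19.85, M=44: x* = 2/3·44/4.85 = 6.0481, y* = 0.7389.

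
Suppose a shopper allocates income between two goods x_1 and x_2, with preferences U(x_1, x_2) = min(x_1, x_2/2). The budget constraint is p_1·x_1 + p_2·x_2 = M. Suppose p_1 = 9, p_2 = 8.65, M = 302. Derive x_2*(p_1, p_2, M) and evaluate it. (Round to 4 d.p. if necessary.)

x_2* = 22.9658

With perfect complements, no substitution: consume in ratio x_1:x_2 = 1:2.
Budget: p_1·x_1 + p_2·2·x_1 = M, so (p_1 + 2·p_2)·x_1 = M.
Demand: x_1*(p_1,p_2,M) = M/(p_1 + 2·p_2), x_2* = 2·M/(p_1 + 2·p_2).
Here 9 + 2·8.65 = 26.3, giving x_2* = 22.9658.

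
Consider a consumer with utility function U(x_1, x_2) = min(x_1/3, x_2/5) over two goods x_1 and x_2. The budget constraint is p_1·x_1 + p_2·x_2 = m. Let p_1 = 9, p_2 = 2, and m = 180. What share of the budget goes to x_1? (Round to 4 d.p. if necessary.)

share on x_1 = 0.7297

With perfect complements, no substitution: consume in ratio x_1:x_2 = 3:5.
Budget: p_1·x_1 + p_2·(5/3)·x_1 = m, so (3·p_1 + 5·p_2)·x_1 = 3·m.
Demand: x_1*(p_1,p_2,m) = 3·m/(3·p_1 + 5·p_2), x_2* = 5·m/(3·p_1 + 5·p_2).
Here 3·9 + 5·2 = 37, giving x_1* = 14.5946 and x_2* = 24.3243.
Expenditure on x_1: 9·14.5946 = 131.3514; share = 0.7297.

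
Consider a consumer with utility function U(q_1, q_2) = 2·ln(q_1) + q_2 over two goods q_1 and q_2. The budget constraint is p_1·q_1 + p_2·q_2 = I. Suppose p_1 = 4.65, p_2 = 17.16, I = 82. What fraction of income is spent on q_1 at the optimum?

Set MRS = p_1/p_2: (2/q_1)/1 = p_1/p_2.
So q_1*(p_1,p_2) = 2·p_2/p_1, independent of income; and q_2* = (I − 2·p_2)/p_2.
At the given prices: q_1* = 2·17.16/4.65 = 7.3806, and q_2* = 2.7786.
Expenditure on q_1: 4.65·7.3806 = 34.32; share = 0.4185.

share on q_1 = 0.4185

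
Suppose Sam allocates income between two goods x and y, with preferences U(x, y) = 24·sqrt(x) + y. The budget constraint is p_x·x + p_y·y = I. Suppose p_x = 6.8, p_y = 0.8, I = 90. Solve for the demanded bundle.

x* = 1.9931, y* = 95.5588

Set MRS = p_x/p_y: 12·x^(−1/2) = p_x/p_y.
Solve: √x = 12·p_y/p_x, so x*(p_x,p_y) = (12·p_y/p_x)², and y* = (I − p_x·x*)/p_y.
Plugging in: x* = (12·0.8/6.8)² = 1.9931, y* = 95.5588.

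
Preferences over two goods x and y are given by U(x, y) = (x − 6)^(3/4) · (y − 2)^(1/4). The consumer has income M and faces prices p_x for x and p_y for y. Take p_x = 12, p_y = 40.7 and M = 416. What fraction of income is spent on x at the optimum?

share on x = 0.6465

Let x' = x−6, y' = y−2. MRS = 3·y'/x' = p_x/p_y.
After buying the subsistence bundle (6, 2), a share 0.75 of the remaining income goes to x: x* = 6 + 0.75·(M − 6p_x − 2p_y)/p_x.
Discretionary income = 416 − 6·12 − 2·40.7 = 262.6; x* = 6 + 0.75·262.6/12 = 22.4125; y* = 2 + 0.25·262.6/40.7 = 3.613.
Expenditure on x: 12·22.4125 = 268.95; share = 0.6465.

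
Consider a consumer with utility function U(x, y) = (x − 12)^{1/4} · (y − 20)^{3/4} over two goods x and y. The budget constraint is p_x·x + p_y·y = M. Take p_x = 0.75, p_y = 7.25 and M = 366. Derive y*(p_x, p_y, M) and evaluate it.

Let x' = x−12, y' = y−20. MRS = (1/3)·y'/x' = p_x/p_y.
Substituting into the budget: x* = 12 + 0.25·(M − 12·p_x − 20·p_y)/p_x, and y* = 20 + 0.75·(…)/p_y.
Discretionary income = 366 − 12·0.75 − 20·7.25 = 212; y* = 20 + 0.75·212/7.25 = 41.931.

y* = 41.931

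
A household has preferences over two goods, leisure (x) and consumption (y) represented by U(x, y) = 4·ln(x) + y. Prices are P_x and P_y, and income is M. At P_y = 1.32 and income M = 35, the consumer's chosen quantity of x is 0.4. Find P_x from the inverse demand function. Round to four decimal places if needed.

P_x = 13.2

Set MRS = P_x/P_y: (4/x)/1 = P_x/P_y.
So x*(P_x,P_y) = 4·P_y/P_x, independent of income; and y* = (M − 4·P_y)/P_y.
Set x* = 0.4 in the demand function and solve for P_x: P_x = 13.2.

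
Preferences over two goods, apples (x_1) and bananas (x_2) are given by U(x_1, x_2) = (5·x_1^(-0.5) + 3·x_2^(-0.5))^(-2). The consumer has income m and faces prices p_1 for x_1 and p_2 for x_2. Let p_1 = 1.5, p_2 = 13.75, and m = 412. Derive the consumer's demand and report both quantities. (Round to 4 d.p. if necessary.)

x_1* = 110.3608, x_2* = 17.9243

MU_x_1 ∝ 5·x_1^(-1.5), MU_x_2 ∝ 3·x_2^(-1.5), so MRS = (5/3)·(x_2/x_1)^(1.5) = p_1/p_2.
Hence x_2/x_1 = ((3/5)·p_1/p_2)^(1/(1.5)), i.e. raised to the 2/3 power.
Substitute x_2 = (x_2/x_1)·x_1 into the budget: x_1* = m/(p_1 + p_2·(x_2/x_1)).
Numerically x_2/x_1 = 0.162415, so x_1* = 412/(1.5 + 13.75·0.162415) = 110.3608 and x_2* = 0.162415·110.3608 = 17.9243.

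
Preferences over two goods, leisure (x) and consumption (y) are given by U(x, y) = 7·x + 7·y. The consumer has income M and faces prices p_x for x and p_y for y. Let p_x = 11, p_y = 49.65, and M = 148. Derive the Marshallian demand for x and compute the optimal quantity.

x* = 13.4545

x gives more utility per dollar, so spend all income on x: x* = M/p_x, y* = 0.
Numerically: x* = 13.4545, y* = 0.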